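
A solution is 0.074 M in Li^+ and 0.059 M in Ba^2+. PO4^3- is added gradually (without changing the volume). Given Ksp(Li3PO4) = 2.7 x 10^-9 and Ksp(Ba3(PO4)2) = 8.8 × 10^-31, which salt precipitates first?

Each salt begins to precipitate when Q = Ksp, i.e. when [PO4^3-] reaches its threshold.
For Li3PO4: 2.7 x 10^-9 = (0.074)^3 × [PO4^3-]  ⇒  [PO4^3-] = 6.7 × 10^-6 M.
For Ba3(PO4)2: 8.8 × 10^-31 = (0.059)^3 × [PO4^3-]^2  ⇒  [PO4^3-] = 6.5 × 10^-14 M.
The salt with the lower threshold [PO4^3-] precipitates first: Ba3(PO4)2.

Ba3(PO4)2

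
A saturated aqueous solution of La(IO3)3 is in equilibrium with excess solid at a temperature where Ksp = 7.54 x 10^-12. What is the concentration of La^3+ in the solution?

La(IO3)3(s) ⇌ La^3+(aq) + 3 IO3^-(aq)
Ksp = [La^3+][IO3^-]^3
If s mol/L of La(IO3)3 dissolves, [La^3+] = s and [IO3^-] = 3s.
Ksp = s(3s)^3 = 27s^4
s = (7.54 x 10^-12 / 27)^(1/4) = 7.269 x 10^-4 M
[La^3+] = s = 7.27 × 10^-4 M

[La^3+] ≈ 7.27e-4 M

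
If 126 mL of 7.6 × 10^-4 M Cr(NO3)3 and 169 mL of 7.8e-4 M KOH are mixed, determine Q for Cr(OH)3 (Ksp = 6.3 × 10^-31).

2.9 × 10^-14

Total volume = 126 + 169 = 295 mL.
[Cr^3+] = 7.6 × 10^-4 × (126/295) = 3.25 × 10^-4 M
[OH^-] = 7.8 × 10^-4 × (169/295) = 4.47 × 10^-4 M
Cr(OH)3(s) ⇌ Cr^3+(aq) + 3 OH^-(aq), so Q = [Cr^3+][OH^-]^3
Q = (3.25 x 10^-4)(4.47 × 10^-4)^3 = 2.9 x 10^-14
Q > Ksp, so Cr(OH)3 will precipitate.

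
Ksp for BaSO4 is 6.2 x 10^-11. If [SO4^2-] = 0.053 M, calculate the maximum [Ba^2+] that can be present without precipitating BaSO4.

[Ba^2+] ≈ 1.2e-9 M

BaSO4(s) ⇌ Ba^2+ + SO4^2-
Ksp = [Ba^2+][SO4^2-]
Precipitation begins when Q = Ksp. With [SO4^2-] = 0.053 M:
6.2 x 10^-11 = (0.053) × [Ba^2+]
[Ba^2+] = (6.2 x 10^-11 / 5.3 x 10^-2) = 1.2 x 10^-9 M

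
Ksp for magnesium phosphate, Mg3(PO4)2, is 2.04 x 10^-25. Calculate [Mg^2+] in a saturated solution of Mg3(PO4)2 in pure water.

[Mg^2+] = 1.36 × 10^-5 M

Mg3(PO4)2(s) ⇌ 3 Mg^2+(aq) + 2 PO4^3-(aq)
Ksp = [Mg^2+]^3[PO4^3-]^2
For each mole of Mg3(PO4)2 that dissolves: [Mg^2+] = 3s, [PO4^3-] = 2s.
So Ksp = (3s)^3 × (2s)^2 = 108s^5
s^5 = 2.04 x 10^-25 / 108, so s = 4.521 × 10^-6 M
[Mg^2+] = 3s = 1.36 × 10^-5 M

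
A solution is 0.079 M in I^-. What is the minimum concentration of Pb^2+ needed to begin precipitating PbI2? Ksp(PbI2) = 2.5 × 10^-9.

PbI2(s) ⇌ Pb^2+(aq) + 2 I^-(aq)
Ksp = [Pb^2+][I^-]^2
Precipitation begins when Q = Ksp. With [I^-] = 0.079 M:
2.5 × 10^-9 = (0.079)^2 × [Pb^2+]
[Pb^2+] = (2.5 × 10^-9 / 6.24 × 10^-3) = 4.0 × 10^-7 M

4.0 × 10^-7 M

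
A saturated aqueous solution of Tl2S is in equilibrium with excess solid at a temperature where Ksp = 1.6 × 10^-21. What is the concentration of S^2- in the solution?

[S^2-] = 7.4e-8 M

Tl2S(s) ⇌ 2 Tl^+(aq) + S^2-(aq)
Ksp = [Tl^+]^2[S^2-]
Let s = molar solubility. Then [Tl^+] = 2s and [S^2-] = s.
Ksp = (2s)^2s = 4s^3
s = (1.6 × 10^-21 / 4)^(1/3) = 7.37 x 10^-8 M
[S^2-] = s = 7.4 × 10^-8 M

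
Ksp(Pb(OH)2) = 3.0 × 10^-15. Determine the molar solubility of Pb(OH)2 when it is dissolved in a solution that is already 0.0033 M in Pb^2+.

s = 4.8 × 10^-7 M

Pb(OH)2(s) ⇌ Pb^2+ + 2 OH^-
Ksp = [Pb^2+][OH^-]^2
Let s be the molar solubility in this solution. [Pb^2+] = 0.0033 + s ≈ 0.0033, [OH^-] = 2s (Ksp is small, so little additional dissolves).
Ksp ≈ 0.0033 × (2s)^2
s = 4.8 × 10^-7 M
Check: s = 4.8 × 10^-7 ≪ 0.0033, so the approximation is valid.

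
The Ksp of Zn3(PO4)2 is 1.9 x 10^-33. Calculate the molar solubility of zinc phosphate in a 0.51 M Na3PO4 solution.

s = 6.5 x 10^-12 M

Zn3(PO4)2(s) ⇌ 3 Zn^2+(aq) + 2 PO4^3-(aq)
Ksp = [Zn^2+]^3[PO4^3-]^2
Let s be the molar solubility in this solution. [Zn^2+] = 3s, [PO4^3-] = 0.51 + 2s ≈ 0.51 (Ksp is small, so little additional dissolves).
Ksp ≈ (3s)^3 × (0.51)^2
s = 6.5 × 10^-12 M
Check: 2s = 1.3 x 10^-11 ≪ 0.51, so the approximation is valid.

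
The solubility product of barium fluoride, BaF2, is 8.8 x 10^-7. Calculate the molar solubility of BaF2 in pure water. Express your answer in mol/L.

6.0 × 10^-3 M

BaF2(s) ⇌ Ba^2+(aq) + 2 F^-(aq)
Ksp = [Ba^2+][F^-]^2
For each mole of BaF2 that dissolves: [Ba^2+] = s, [F^-] = 2s.
So Ksp = s × (2s)^2 = 4s^3
s = (8.8 x 10^-7 / 4)^(1/3) = 6.0 × 10^-3 M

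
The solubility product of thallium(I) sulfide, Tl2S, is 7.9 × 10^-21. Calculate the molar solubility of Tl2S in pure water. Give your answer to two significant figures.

s ≈ 1.3 × 10^-7 M

Tl2S(s) ⇌ 2 Tl^+ + S^2-
Ksp = [Tl^+]^2[S^2-]
Let s = molar solubility. Then [Tl^+] = 2s and [S^2-] = s.
Ksp = (2s)^2s = 4s^3
s = (7.9 × 10^-21 / 4)^(1/3) = 1.3 × 10^-7 M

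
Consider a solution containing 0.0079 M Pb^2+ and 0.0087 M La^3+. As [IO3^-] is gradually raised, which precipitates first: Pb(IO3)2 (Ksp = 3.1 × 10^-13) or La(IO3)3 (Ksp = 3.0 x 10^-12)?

Precipitation of each salt starts when its ion product equals its Ksp.
For Pb(IO3)2: 3.1 × 10^-13 = 0.0079 × [IO3^-]^2  ⇒  [IO3^-] = 6.3 x 10^-6 M.
For La(IO3)3: 3.0 x 10^-12 = 0.0087 × [IO3^-]^3  ⇒  [IO3^-] = 7.0 x 10^-4 M.
The salt with the lower threshold [IO3^-] precipitates first: Pb(IO3)2.

Pb(IO3)2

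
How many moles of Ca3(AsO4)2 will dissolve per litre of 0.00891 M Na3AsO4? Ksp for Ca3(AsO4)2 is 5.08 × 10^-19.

s = 6.19 × 10^-6 M

Ca3(AsO4)2(s) ⇌ 3 Ca^2+ + 2 AsO4^3-
Ksp = [Ca^2+]^3[AsO4^3-]^2
If s mol/L dissolves here, [Ca^2+] = 3s, [AsO4^3-] = 0.00891 + 2s ≈ 0.00891 (since AsO4^3- from Na3AsO4 dominates).
Ksp ≈ (3s)^3 × (0.00891)^2
s = 6.19 × 10^-6 M
Check: 2s = 1.2 x 10^-5 ≪ 0.00891, so the approximation is valid.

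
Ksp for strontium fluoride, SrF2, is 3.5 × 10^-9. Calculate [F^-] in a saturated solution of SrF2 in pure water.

SrF2(s) <=> Sr^2+(aq) + 2 F^-(aq)
Ksp = [Sr^2+][F^-]^2
If s mol/L of SrF2 dissolves, [Sr^2+] = s and [F^-] = 2s.
Ksp = s(2s)^2 = 4s^3
s^3 = 3.5 × 10^-9 / 4, so s = 9.56 × 10^-4 M
[F^-] = 2s = 1.9 × 10^-3 M

[F^-] ≈ 1.9e-3 M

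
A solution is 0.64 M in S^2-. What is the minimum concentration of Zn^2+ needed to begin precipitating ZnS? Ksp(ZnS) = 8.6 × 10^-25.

[Zn^2+] ≈ 1.3 × 10^-24 M

ZnS(s) ⇌ Zn^2+(aq) + S^2-(aq)
Ksp = [Zn^2+][S^2-]
Precipitation begins when Q = Ksp. With [S^2-] = 0.64 M:
8.6 × 10^-25 = (0.64) × [Zn^2+]
[Zn^2+] = (8.6 × 10^-25 / 6.4 x 10^-1) = 1.3 × 10^-24 M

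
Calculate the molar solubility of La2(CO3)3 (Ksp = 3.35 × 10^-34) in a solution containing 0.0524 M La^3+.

La2(CO3)3(s) <=> 2 La^3+(aq) + 3 CO3^2-(aq)
Ksp = [La^3+]^2[CO3^2-]^3
Let s be the molar solubility in this solution. [La^3+] = 0.0524 + 2s ≈ 0.0524, [CO3^2-] = 3s (since the La^3+ already present dominates).
Ksp ≈ (0.0524)^2 × (3s)^3
s = 1.65 × 10^-11 M
Check: 2s = 3.3 x 10^-11 ≪ 0.0524, so the approximation is valid.

s = 1.65 × 10^-11 M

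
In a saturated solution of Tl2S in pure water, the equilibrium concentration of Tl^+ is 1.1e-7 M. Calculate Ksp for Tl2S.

Tl2S(s) <=> 2 Tl^+ + S^2-
Stoichiometry gives [S^2-] = (1/2)[Tl^+] = 5.50 x 10^-8 M.
Ksp = [Tl^+]^2[S^2-]
Ksp = (1.1 × 10^-7)^2 × 5.50 × 10^-8 = 6.7 × 10^-22

6.7 × 10^-22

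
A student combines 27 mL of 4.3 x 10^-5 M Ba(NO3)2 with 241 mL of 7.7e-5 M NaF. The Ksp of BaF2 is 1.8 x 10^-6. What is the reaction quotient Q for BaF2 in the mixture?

Total volume = 27 + 241 = 268 mL.
[Ba^2+] = 4.3 × 10^-5 × (27/268) = 4.33 × 10^-6 M
[F^-] = 7.7 × 10^-5 × (241/268) = 6.92 x 10^-5 M
BaF2(s) <=> Ba^2+ + 2 F^-, so Q = [Ba^2+][F^-]^2
Q = (4.33 × 10^-6)(6.92 x 10^-5)^2 = 2.1 x 10^-14
Q < Ksp, so no precipitate of BaF2 forms.

2.1 x 10^-14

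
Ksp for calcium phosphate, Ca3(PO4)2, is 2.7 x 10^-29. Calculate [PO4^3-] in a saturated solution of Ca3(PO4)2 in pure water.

Ca3(PO4)2(s) ⇌ 3 Ca^2+(aq) + 2 PO4^3-(aq)
Ksp = [Ca^2+]^3[PO4^3-]^2
If s mol/L of Ca3(PO4)2 dissolves, [Ca^2+] = 3s and [PO4^3-] = 2s.
Substituting: Ksp = (3s)^3(2s)^2 = 108s^5
s = (2.7 x 10^-29 / 108)^(1/5) = 7.58 x 10^-7 M
[PO4^3-] = 2s = 1.5 × 10^-6 M

1.5 × 10^-6 M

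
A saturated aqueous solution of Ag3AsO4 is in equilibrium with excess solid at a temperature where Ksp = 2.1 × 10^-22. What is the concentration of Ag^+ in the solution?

5.0 × 10^-6 M

Ag3AsO4(s) <=> 3 Ag^+(aq) + AsO4^3-(aq)
Ksp = [Ag^+]^3[AsO4^3-]
With molar solubility s: [Ag^+] = 3s, [AsO4^3-] = s.
So Ksp = (3s)^3 × s = 27s^4
Solving, s = (2.1 × 10^-22/27)^(1/4) = 1.67 × 10^-6 M
[Ag^+] = 3s = 5.0 × 10^-6 M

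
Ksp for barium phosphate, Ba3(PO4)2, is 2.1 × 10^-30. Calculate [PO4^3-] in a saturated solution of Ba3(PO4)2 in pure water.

9.1 x 10^-7 M

Ba3(PO4)2(s) ⇌ 3 Ba^2+(aq) + 2 PO4^3-(aq)
Ksp = [Ba^2+]^3[PO4^3-]^2
For each mole of Ba3(PO4)2 that dissolves: [Ba^2+] = 3s, [PO4^3-] = 2s.
Substituting: Ksp = (3s)^3(2s)^2 = 108s^5
s^5 = 2.1 × 10^-30 / 108, so s = 4.55 × 10^-7 M
[PO4^3-] = 2s = 9.1 × 10^-7 M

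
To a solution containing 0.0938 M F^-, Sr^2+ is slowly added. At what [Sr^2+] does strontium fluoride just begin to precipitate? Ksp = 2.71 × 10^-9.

[Sr^2+] = 3.08 × 10^-7 M

SrF2(s) <=> Sr^2+(aq) + 2 F^-(aq)
Ksp = [Sr^2+][F^-]^2
Precipitation begins when Q = Ksp. With [F^-] = 0.0938 M:
2.71 × 10^-9 = (0.0938)^2 × [Sr^2+]
[Sr^2+] = (2.71 × 10^-9 / 8.798 × 10^-3) = 3.08 × 10^-7 M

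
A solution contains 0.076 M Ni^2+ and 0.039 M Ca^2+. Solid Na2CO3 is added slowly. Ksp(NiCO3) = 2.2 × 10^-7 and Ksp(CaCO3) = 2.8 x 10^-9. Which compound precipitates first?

CaCO3

Precipitation of each salt starts when its ion product equals its Ksp.
For NiCO3: 2.2 × 10^-7 = 0.076 × [CO3^2-]  ⇒  [CO3^2-] = 2.9 x 10^-6 M.
For CaCO3: 2.8 x 10^-9 = 0.039 × [CO3^2-]  ⇒  [CO3^2-] = 7.2 × 10^-8 M.
The salt with the lower threshold [CO3^2-] precipitates first: CaCO3.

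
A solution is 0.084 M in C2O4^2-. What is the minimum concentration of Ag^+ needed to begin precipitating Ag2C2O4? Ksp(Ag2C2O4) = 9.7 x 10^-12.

Ag2C2O4(s) ⇌ 2 Ag^+(aq) + C2O4^2-(aq)
Ksp = [Ag^+]^2[C2O4^2-]
Precipitation begins when Q = Ksp. With [C2O4^2-] = 0.084 M:
9.7 x 10^-12 = (0.084) × [Ag^+]^2
[Ag^+] = (9.7 x 10^-12 / 8.4 × 10^-2)^(1/2) = 1.1 × 10^-5 M

[Ag^+] = 1.1e-5 M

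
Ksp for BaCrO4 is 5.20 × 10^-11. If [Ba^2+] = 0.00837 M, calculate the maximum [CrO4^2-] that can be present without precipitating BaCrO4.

BaCrO4(s) ⇌ Ba^2+ + CrO4^2-
Ksp = [Ba^2+][CrO4^2-]
Precipitation begins when Q = Ksp. With [Ba^2+] = 0.00837 M:
5.20 × 10^-11 = (0.00837) × [CrO4^2-]
[CrO4^2-] = (5.20 × 10^-11 / 8.37 x 10^-3) = 6.21 × 10^-9 M

[CrO4^2-] = 6.21 × 10^-9 M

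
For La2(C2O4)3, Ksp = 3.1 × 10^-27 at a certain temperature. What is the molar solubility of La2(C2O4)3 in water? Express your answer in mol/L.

s = 2.0 x 10^-6 M

La2(C2O4)3(s) <=> 2 La^3+(aq) + 3 C2O4^2-(aq)
Ksp = [La^3+]^2[C2O4^2-]^3
With molar solubility s: [La^3+] = 2s, [C2O4^2-] = 3s.
Substituting: Ksp = (2s)^2(3s)^3 = 108s^5
Solving, s = (3.1 × 10^-27/108)^(1/5) = 2.0 × 10^-6 M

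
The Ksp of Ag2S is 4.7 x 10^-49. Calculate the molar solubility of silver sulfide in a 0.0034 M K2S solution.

s ≈ 5.9e-24 M

Ag2S(s) <=> 2 Ag^+ + S^2-
Ksp = [Ag^+]^2[S^2-]
If s mol/L dissolves here, [Ag^+] = 2s, [S^2-] = 0.0034 + s ≈ 0.0034 (common-ion effect: S^2- is already 0.0034 M).
Ksp ≈ (2s)^2 × 0.0034
s = 5.9 × 10^-24 M
Check: s = 5.9 × 10^-24 ≪ 0.0034, so the approximation is valid.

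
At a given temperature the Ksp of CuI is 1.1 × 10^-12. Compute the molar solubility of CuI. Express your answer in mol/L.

CuI(s) <=> Cu^+ + I^-
Ksp = [Cu^+][I^-]
Let s = molar solubility. Then [Cu^+] = s and [I^-] = s.
Ksp = (s)(s) = s^2
s = (1.1 × 10^-12)^(1/2) = 1.0 × 10^-6 M

s = 1.0 × 10^-6 M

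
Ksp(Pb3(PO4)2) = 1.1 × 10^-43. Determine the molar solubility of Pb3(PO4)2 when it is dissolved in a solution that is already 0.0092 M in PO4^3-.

Pb3(PO4)2(s) ⇌ 3 Pb^2+(aq) + 2 PO4^3-(aq)
Ksp = [Pb^2+]^3[PO4^3-]^2
Let s = moles of Pb3(PO4)2 that dissolve per litre. [Pb^2+] = 3s, [PO4^3-] = 0.0092 + 2s ≈ 0.0092 (Ksp is small, so little additional dissolves).
Ksp ≈ (3s)^3 × (0.0092)^2
s = 3.6 × 10^-14 M
Check: 2s = 7.3 × 10^-14 ≪ 0.0092, so the approximation is valid.

s ≈ 3.6 × 10^-14 M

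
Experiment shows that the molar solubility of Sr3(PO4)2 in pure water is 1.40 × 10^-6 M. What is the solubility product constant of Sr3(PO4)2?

Ksp = 5.81 × 10^-28

Sr3(PO4)2(s) ⇌ 3 Sr^2+(aq) + 2 PO4^3-(aq)
With molar solubility s: [Sr^2+] = 3s, [PO4^3-] = 2s.
Ksp = [Sr^2+]^3[PO4^3-]^2
So Ksp = (3s)^3 × (2s)^2 = 108s^5
Ksp = 108 × (1.40 x 10^-6)^5 = 5.81 × 10^-28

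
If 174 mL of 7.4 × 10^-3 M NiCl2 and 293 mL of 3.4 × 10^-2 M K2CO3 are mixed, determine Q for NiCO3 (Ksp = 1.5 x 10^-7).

Total volume = 174 + 293 = 467 mL.
[Ni^2+] = 7.4 x 10^-3 × (174/467) = 2.76 × 10^-3 M
[CO3^2-] = 3.4 x 10^-2 × (293/467) = 2.13 × 10^-2 M
NiCO3(s) ⇌ Ni^2+(aq) + CO3^2-(aq), so Q = [Ni^2+][CO3^2-]
Q = (2.76 × 10^-3)(2.13 × 10^-2) = 5.9 × 10^-5
Q > Ksp, so NiCO3 will precipitate.

Q = 5.9 × 10^-5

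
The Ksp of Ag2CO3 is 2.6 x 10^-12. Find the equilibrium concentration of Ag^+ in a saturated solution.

Ag2CO3(s) ⇌ 2 Ag^+ + CO3^2-
Ksp = [Ag^+]^2[CO3^2-]
With molar solubility s: [Ag^+] = 2s, [CO3^2-] = s.
Ksp = (2s)^2s = 4s^3
Solving, s = (2.6 x 10^-12/4)^(1/3) = 8.66 × 10^-5 M
[Ag^+] = 2s = 1.7 × 10^-4 M

1.7 × 10^-4 M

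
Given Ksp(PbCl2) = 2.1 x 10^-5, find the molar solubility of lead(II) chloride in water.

s = 1.7 × 10^-2 M

PbCl2(s) <=> Pb^2+(aq) + 2 Cl^-(aq)
Ksp = [Pb^2+][Cl^-]^2
For each mole of PbCl2 that dissolves: [Pb^2+] = s, [Cl^-] = 2s.
Ksp = s(2s)^2 = 4s^3
s = (2.1 x 10^-5 / 4)^(1/3) = 1.7 × 10^-2 M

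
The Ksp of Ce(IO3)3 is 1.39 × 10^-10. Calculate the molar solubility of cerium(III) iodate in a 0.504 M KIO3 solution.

Ce(IO3)3(s) ⇌ Ce^3+ + 3 IO3^-
Ksp = [Ce^3+][IO3^-]^3
Let s be the molar solubility in this solution. [Ce^3+] = s, [IO3^-] = 0.504 + 3s ≈ 0.504 (Ksp is small, so little additional dissolves).
Ksp ≈ s × (0.504)^3
s = 1.09 × 10^-9 M
Check: 3s = 3.3 × 10^-9 ≪ 0.504, so the approximation is valid.

s ≈ 1.09e-9 M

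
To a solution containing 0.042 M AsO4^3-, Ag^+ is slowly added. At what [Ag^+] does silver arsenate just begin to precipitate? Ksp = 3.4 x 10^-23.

9.3e-8 M

Ag3AsO4(s) ⇌ 3 Ag^+ + AsO4^3-
Ksp = [Ag^+]^3[AsO4^3-]
Precipitation begins when Q = Ksp. With [AsO4^3-] = 0.042 M:
3.4 x 10^-23 = (0.042) × [Ag^+]^3
[Ag^+] = (3.4 x 10^-23 / 4.2 × 10^-2)^(1/3) = 9.3 x 10^-8 M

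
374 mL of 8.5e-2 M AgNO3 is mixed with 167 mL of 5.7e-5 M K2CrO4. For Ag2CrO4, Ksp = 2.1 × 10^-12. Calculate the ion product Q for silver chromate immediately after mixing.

Q ≈ 6.1 × 10^-8

Total volume = 374 + 167 = 541 mL.
[Ag^+] = 8.5 × 10^-2 × (374/541) = 5.88 x 10^-2 M
[CrO4^2-] = 5.7 × 10^-5 × (167/541) = 1.76 × 10^-5 M
Ag2CrO4(s) ⇌ 2 Ag^+(aq) + CrO4^2-(aq), so Q = [Ag^+]^2[CrO4^2-]
Q = (5.88 x 10^-2)^2(1.76 × 10^-5) = 6.1 x 10^-8
Q > Ksp, so Ag2CrO4 will precipitate.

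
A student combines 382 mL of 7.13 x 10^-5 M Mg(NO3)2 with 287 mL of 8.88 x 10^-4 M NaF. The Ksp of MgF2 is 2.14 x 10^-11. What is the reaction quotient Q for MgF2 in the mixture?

Total volume = 382 + 287 = 669 mL.
[Mg^2+] = 7.13 × 10^-5 × (382/669) = 4.071 × 10^-5 M
[F^-] = 8.88 × 10^-4 × (287/669) = 3.810 × 10^-4 M
MgF2(s) ⇌ Mg^2+ + 2 F^-, so Q = [Mg^2+][F^-]^2
Q = (4.071 x 10^-5)(3.810 × 10^-4)^2 = 5.91 × 10^-12
Q < Ksp, so no precipitate of MgF2 forms.

Q ≈ 5.91 × 10^-12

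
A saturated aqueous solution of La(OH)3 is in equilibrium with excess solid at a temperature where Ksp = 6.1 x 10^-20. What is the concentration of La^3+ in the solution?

[La^3+] = 6.9e-6 M

La(OH)3(s) <=> La^3+ + 3 OH^-
Ksp = [La^3+][OH^-]^3
For each mole of La(OH)3 that dissolves: [La^3+] = s, [OH^-] = 3s.
Substituting: Ksp = s(3s)^3 = 27s^4
s^4 = 6.1 x 10^-20 / 27, so s = 6.89 × 10^-6 M
[La^3+] = s = 6.9 × 10^-6 M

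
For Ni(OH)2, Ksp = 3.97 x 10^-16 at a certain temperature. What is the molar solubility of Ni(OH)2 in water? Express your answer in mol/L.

4.63 × 10^-6 M

Ni(OH)2(s) ⇌ Ni^2+ + 2 OH^-
Ksp = [Ni^2+][OH^-]^2
With molar solubility s: [Ni^2+] = s, [OH^-] = 2s.
Ksp = s(2s)^2 = 4s^3
Solving, s = (3.97 x 10^-16/4)^(1/3) = 4.63 × 10^-6 M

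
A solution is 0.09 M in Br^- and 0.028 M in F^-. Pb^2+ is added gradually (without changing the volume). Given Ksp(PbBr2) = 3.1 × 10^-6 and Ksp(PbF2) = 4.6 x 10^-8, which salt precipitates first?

PbF2

Precipitation of each salt starts when its ion product equals its Ksp.
For PbBr2: 3.1 × 10^-6 = (0.09)^2 × [Pb^2+]  ⇒  [Pb^2+] = 3.8 × 10^-4 M.
For PbF2: 4.6 x 10^-8 = (0.028)^2 × [Pb^2+]  ⇒  [Pb^2+] = 5.9 x 10^-5 M.
The salt with the lower threshold [Pb^2+] precipitates first: PbF2.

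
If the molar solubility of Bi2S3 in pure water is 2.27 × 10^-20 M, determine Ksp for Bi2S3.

6.51 x 10^-97

Bi2S3(s) <=> 2 Bi^3+ + 3 S^2-
With molar solubility s: [Bi^3+] = 2s, [S^2-] = 3s.
Ksp = [Bi^3+]^2[S^2-]^3
Substituting: Ksp = (2s)^2(3s)^3 = 108s^5
Ksp = 108 × (2.27 × 10^-20)^5 = 6.51 x 10^-97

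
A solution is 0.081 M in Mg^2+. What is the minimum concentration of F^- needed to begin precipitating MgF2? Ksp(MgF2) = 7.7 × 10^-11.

MgF2(s) ⇌ Mg^2+(aq) + 2 F^-(aq)
Ksp = [Mg^2+][F^-]^2
Precipitation begins when Q = Ksp. With [Mg^2+] = 0.081 M:
7.7 × 10^-11 = (0.081) × [F^-]^2
[F^-] = (7.7 × 10^-11 / 8.1 x 10^-2)^(1/2) = 3.1 x 10^-5 M

3.1e-5 M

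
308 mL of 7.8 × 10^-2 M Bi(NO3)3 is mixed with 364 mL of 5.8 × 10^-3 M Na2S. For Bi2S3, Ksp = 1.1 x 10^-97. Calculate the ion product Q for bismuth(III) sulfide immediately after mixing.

Total volume = 308 + 364 = 672 mL.
[Bi^3+] = 7.8 × 10^-2 × (308/672) = 3.58 × 10^-2 M
[S^2-] = 5.8 x 10^-3 × (364/672) = 3.14 x 10^-3 M
Bi2S3(s) <=> 2 Bi^3+(aq) + 3 S^2-(aq), so Q = [Bi^3+]^2[S^2-]^3
Q = (3.58 x 10^-2)^2(3.14 × 10^-3)^3 = 4.0 × 10^-11
Q > Ksp, so Bi2S3 will precipitate.

Q ≈ 4.0e-11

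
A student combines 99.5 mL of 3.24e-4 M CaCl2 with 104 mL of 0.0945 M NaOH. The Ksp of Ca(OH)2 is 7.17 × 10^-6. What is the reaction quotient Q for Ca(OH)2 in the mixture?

Q = 3.69 × 10^-7

Total volume = 99.5 + 104 = 203.5 mL.
[Ca^2+] = 3.24 × 10^-4 × (99.5/203.5) = 1.584 × 10^-4 M
[OH^-] = 9.45 x 10^-2 × (104/203.5) = 4.829 x 10^-2 M
Ca(OH)2(s) ⇌ Ca^2+(aq) + 2 OH^-(aq), so Q = [Ca^2+][OH^-]^2
Q = (1.584 x 10^-4)(4.829 × 10^-2)^2 = 3.69 x 10^-7
Q < Ksp, so no precipitate of Ca(OH)2 forms.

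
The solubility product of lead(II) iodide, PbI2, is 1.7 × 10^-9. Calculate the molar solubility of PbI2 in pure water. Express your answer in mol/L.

PbI2(s) ⇌ Pb^2+(aq) + 2 I^-(aq)
Ksp = [Pb^2+][I^-]^2
If s mol/L of PbI2 dissolves, [Pb^2+] = s and [I^-] = 2s.
So Ksp = s × (2s)^2 = 4s^3
Solving, s = (1.7 × 10^-9/4)^(1/3) = 7.5 × 10^-4 M

7.5 × 10^-4 M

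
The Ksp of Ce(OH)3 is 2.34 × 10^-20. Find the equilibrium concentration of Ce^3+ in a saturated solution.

[Ce^3+] = 5.43e-6 M

Ce(OH)3(s) ⇌ Ce^3+(aq) + 3 OH^-(aq)
Ksp = [Ce^3+][OH^-]^3
Let s = molar solubility. Then [Ce^3+] = s and [OH^-] = 3s.
So Ksp = s × (3s)^3 = 27s^4
Solving, s = (2.34 × 10^-20/27)^(1/4) = 5.426 x 10^-6 M
[Ce^3+] = s = 5.43 × 10^-6 M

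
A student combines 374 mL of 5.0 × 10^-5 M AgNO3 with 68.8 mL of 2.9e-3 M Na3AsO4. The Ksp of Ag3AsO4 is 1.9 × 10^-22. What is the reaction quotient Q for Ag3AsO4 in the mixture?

Total volume = 374 + 68.8 = 442.8 mL.
[Ag^+] = 5.0 × 10^-5 × (374/442.8) = 4.22 x 10^-5 M
[AsO4^3-] = 2.9 x 10^-3 × (68.8/442.8) = 4.51 × 10^-4 M
Ag3AsO4(s) ⇌ 3 Ag^+(aq) + AsO4^3-(aq), so Q = [Ag^+]^3[AsO4^3-]
Q = (4.22 × 10^-5)^3(4.51 × 10^-4) = 3.4 x 10^-17
Q > Ksp, so Ag3AsO4 will precipitate.

Q = 3.4 x 10^-17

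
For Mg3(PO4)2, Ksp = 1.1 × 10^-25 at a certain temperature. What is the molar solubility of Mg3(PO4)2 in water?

s = 4.0e-6 M

Mg3(PO4)2(s) ⇌ 3 Mg^2+(aq) + 2 PO4^3-(aq)
Ksp = [Mg^2+]^3[PO4^3-]^2
If s mol/L of Mg3(PO4)2 dissolves, [Mg^2+] = 3s and [PO4^3-] = 2s.
Ksp = (3s)^3(2s)^2 = 108s^5
Solving, s = (1.1 × 10^-25/108)^(1/5) = 4.0 × 10^-6 M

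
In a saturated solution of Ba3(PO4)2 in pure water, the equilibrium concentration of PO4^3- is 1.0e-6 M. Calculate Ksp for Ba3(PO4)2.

Ba3(PO4)2(s) ⇌ 3 Ba^2+ + 2 PO4^3-
Stoichiometry gives [Ba^2+] = (3/2)[PO4^3-] = 1.50 x 10^-6 M.
Ksp = [Ba^2+]^3[PO4^3-]^2
Ksp = (1.50 x 10^-6)^3 × (1.0 × 10^-6)^2 = 3.4 × 10^-30

3.4 × 10^-30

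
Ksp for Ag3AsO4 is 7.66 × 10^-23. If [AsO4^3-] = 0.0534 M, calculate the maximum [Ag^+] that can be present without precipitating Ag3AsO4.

[Ag^+] ≈ 1.13 × 10^-7 M

Ag3AsO4(s) ⇌ 3 Ag^+(aq) + AsO4^3-(aq)
Ksp = [Ag^+]^3[AsO4^3-]
Precipitation begins when Q = Ksp. With [AsO4^3-] = 0.0534 M:
7.66 × 10^-23 = (0.0534) × [Ag^+]^3
[Ag^+] = (7.66 × 10^-23 / 5.34 × 10^-2)^(1/3) = 1.13 × 10^-7 M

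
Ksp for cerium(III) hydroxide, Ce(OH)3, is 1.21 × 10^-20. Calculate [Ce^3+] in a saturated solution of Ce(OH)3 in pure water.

Ce(OH)3(s) ⇌ Ce^3+(aq) + 3 OH^-(aq)
Ksp = [Ce^3+][OH^-]^3
Let s = molar solubility. Then [Ce^3+] = s and [OH^-] = 3s.
So Ksp = s × (3s)^3 = 27s^4
Solving, s = (1.21 × 10^-20/27)^(1/4) = 4.601 × 10^-6 M
[Ce^3+] = s = 4.60 × 10^-6 M

[Ce^3+] ≈ 4.60 × 10^-6 M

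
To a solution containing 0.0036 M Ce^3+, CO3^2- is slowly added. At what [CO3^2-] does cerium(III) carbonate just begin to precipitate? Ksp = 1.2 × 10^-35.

9.7e-11 M

Ce2(CO3)3(s) ⇌ 2 Ce^3+(aq) + 3 CO3^2-(aq)
Ksp = [Ce^3+]^2[CO3^2-]^3
Precipitation begins when Q = Ksp. With [Ce^3+] = 0.0036 M:
1.2 × 10^-35 = (0.0036)^2 × [CO3^2-]^3
[CO3^2-] = (1.2 × 10^-35 / 1.30 x 10^-5)^(1/3) = 9.7 x 10^-11 M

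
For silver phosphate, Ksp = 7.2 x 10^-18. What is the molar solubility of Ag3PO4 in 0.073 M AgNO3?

s = 1.9 x 10^-14 M

Ag3PO4(s) ⇌ 3 Ag^+(aq) + PO4^3-(aq)
Ksp = [Ag^+]^3[PO4^3-]
Let s be the molar solubility in this solution. [Ag^+] = 0.073 + 3s ≈ 0.073, [PO4^3-] = s (Ksp is small, so little additional dissolves).
Ksp ≈ (0.073)^3 × s
s = 1.9 × 10^-14 M
Check: 3s = 5.6 × 10^-14 ≪ 0.073, so the approximation is valid.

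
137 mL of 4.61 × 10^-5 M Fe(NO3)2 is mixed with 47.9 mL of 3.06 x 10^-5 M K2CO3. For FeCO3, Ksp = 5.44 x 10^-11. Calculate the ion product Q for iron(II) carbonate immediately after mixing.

2.71e-10

Total volume = 137 + 47.9 = 184.9 mL.
[Fe^2+] = 4.61 × 10^-5 × (137/184.9) = 3.416 × 10^-5 M
[CO3^2-] = 3.06 × 10^-5 × (47.9/184.9) = 7.927 × 10^-6 M
FeCO3(s) ⇌ Fe^2+ + CO3^2-, so Q = [Fe^2+][CO3^2-]
Q = (3.416 × 10^-5)(7.927 x 10^-6) = 2.71 x 10^-10
Q > Ksp, so FeCO3 will precipitate.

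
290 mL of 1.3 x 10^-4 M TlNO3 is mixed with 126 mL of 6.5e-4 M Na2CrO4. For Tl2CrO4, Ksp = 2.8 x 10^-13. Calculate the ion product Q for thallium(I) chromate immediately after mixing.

Total volume = 290 + 126 = 416 mL.
[Tl^+] = 1.3 × 10^-4 × (290/416) = 9.06 × 10^-5 M
[CrO4^2-] = 6.5 × 10^-4 × (126/416) = 1.97 × 10^-4 M
Tl2CrO4(s) <=> 2 Tl^+ + CrO4^2-, so Q = [Tl^+]^2[CrO4^2-]
Q = (9.06 × 10^-5)^2(1.97 x 10^-4) = 1.6 × 10^-12
Q > Ksp, so Tl2CrO4 will precipitate.

1.6 × 10^-12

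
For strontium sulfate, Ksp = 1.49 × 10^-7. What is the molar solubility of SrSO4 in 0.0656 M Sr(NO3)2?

2.27 × 10^-6 M

SrSO4(s) ⇌ Sr^2+(aq) + SO4^2-(aq)
Ksp = [Sr^2+][SO4^2-]
Let s be the molar solubility in this solution. [Sr^2+] = 0.0656 + s ≈ 0.0656, [SO4^2-] = s (common-ion effect: Sr^2+ is already 0.0656 M).
Ksp ≈ 0.0656 × s
s = 2.27 × 10^-6 M
Check: s = 2.3 x 10^-6 ≪ 0.0656, so the approximation is valid.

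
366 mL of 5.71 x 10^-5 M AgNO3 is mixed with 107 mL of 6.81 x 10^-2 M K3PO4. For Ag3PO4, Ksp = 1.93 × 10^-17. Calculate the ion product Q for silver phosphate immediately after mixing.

Q ≈ 1.33 x 10^-15

Total volume = 366 + 107 = 473 mL.
[Ag^+] = 5.71 × 10^-5 × (366/473) = 4.418 × 10^-5 M
[PO4^3-] = 6.81 × 10^-2 × (107/473) = 1.541 × 10^-2 M
Ag3PO4(s) <=> 3 Ag^+ + PO4^3-, so Q = [Ag^+]^3[PO4^3-]
Q = (4.418 × 10^-5)^3(1.541 x 10^-2) = 1.33 × 10^-15
Q > Ksp, so Ag3PO4 will precipitate.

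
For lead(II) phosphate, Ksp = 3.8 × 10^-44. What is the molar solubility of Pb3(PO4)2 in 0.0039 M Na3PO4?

Pb3(PO4)2(s) ⇌ 3 Pb^2+ + 2 PO4^3-
Ksp = [Pb^2+]^3[PO4^3-]^2
If s mol/L dissolves here, [Pb^2+] = 3s, [PO4^3-] = 0.0039 + 2s ≈ 0.0039 (since PO4^3- from Na3PO4 dominates).
Ksp ≈ (3s)^3 × (0.0039)^2
s = 4.5 x 10^-14 M
Check: 2s = 9.0 × 10^-14 ≪ 0.0039, so the approximation is valid.

s ≈ 4.5 x 10^-14 M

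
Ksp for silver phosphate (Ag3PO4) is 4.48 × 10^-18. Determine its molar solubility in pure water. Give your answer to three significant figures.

Ag3PO4(s) ⇌ 3 Ag^+(aq) + PO4^3-(aq)
Ksp = [Ag^+]^3[PO4^3-]
Let s = molar solubility. Then [Ag^+] = 3s and [PO4^3-] = s.
Substituting: Ksp = (3s)^3s = 27s^4
Solving, s = (4.48 × 10^-18/27)^(1/4) = 2.02 x 10^-5 M

s = 2.02e-5 M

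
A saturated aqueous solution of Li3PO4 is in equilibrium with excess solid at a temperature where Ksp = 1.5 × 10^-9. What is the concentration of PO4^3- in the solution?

Li3PO4(s) ⇌ 3 Li^+ + PO4^3-
Ksp = [Li^+]^3[PO4^3-]
If s mol/L of Li3PO4 dissolves, [Li^+] = 3s and [PO4^3-] = s.
Substituting: Ksp = (3s)^3s = 27s^4
s = (1.5 × 10^-9 / 27)^(1/4) = 2.73 × 10^-3 M
[PO4^3-] = s = 2.7 × 10^-3 M

2.7 x 10^-3 M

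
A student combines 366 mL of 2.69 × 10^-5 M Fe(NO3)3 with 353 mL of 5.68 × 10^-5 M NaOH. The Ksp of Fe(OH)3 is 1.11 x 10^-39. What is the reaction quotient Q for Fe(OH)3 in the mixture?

Q = 2.97 × 10^-19

Total volume = 366 + 353 = 719 mL.
[Fe^3+] = 2.69 × 10^-5 × (366/719) = 1.369 × 10^-5 M
[OH^-] = 5.68 × 10^-5 × (353/719) = 2.789 × 10^-5 M
Fe(OH)3(s) <=> Fe^3+(aq) + 3 OH^-(aq), so Q = [Fe^3+][OH^-]^3
Q = (1.369 x 10^-5)(2.789 × 10^-5)^3 = 2.97 × 10^-19
Q > Ksp, so Fe(OH)3 will precipitate.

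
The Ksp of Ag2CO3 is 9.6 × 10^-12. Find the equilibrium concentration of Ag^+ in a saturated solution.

Ag2CO3(s) ⇌ 2 Ag^+(aq) + CO3^2-(aq)
Ksp = [Ag^+]^2[CO3^2-]
Let s = molar solubility. Then [Ag^+] = 2s and [CO3^2-] = s.
Substituting: Ksp = (2s)^2s = 4s^3
Solving, s = (9.6 × 10^-12/4)^(1/3) = 1.34 × 10^-4 M
[Ag^+] = 2s = 2.7 x 10^-4 M

[Ag^+] ≈ 2.7 × 10^-4 M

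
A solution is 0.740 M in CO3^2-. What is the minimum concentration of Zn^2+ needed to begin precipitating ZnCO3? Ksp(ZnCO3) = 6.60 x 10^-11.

[Zn^2+] = 8.92 × 10^-11 M

ZnCO3(s) ⇌ Zn^2+ + CO3^2-
Ksp = [Zn^2+][CO3^2-]
Precipitation begins when Q = Ksp. With [CO3^2-] = 0.740 M:
6.60 x 10^-11 = (0.740) × [Zn^2+]
[Zn^2+] = (6.60 x 10^-11 / 7.40 × 10^-1) = 8.92 × 10^-11 M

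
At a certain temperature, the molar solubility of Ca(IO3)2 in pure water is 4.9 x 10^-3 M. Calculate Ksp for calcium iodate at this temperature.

Ksp = 4.7e-7

Ca(IO3)2(s) ⇌ Ca^2+(aq) + 2 IO3^-(aq)
If s mol/L of Ca(IO3)2 dissolves, [Ca^2+] = s and [IO3^-] = 2s.
Ksp = [Ca^2+][IO3^-]^2
Ksp = s(2s)^2 = 4s^3
With s = 4.9 × 10^-3: Ksp = 4.7 × 10^-7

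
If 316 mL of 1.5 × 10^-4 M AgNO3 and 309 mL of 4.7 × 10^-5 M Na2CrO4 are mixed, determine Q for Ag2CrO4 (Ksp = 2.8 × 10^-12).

Total volume = 316 + 309 = 625 mL.
[Ag^+] = 1.5 x 10^-4 × (316/625) = 7.58 × 10^-5 M
[CrO4^2-] = 4.7 x 10^-5 × (309/625) = 2.32 × 10^-5 M
Ag2CrO4(s) ⇌ 2 Ag^+(aq) + CrO4^2-(aq), so Q = [Ag^+]^2[CrO4^2-]
Q = (7.58 x 10^-5)^2(2.32 × 10^-5) = 1.3 x 10^-13
Q < Ksp, so no precipitate of Ag2CrO4 forms.

Q = 1.3 x 10^-13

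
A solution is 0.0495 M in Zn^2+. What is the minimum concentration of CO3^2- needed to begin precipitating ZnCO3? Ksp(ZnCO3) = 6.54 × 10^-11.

1.32e-9 M

ZnCO3(s) ⇌ Zn^2+ + CO3^2-
Ksp = [Zn^2+][CO3^2-]
Precipitation begins when Q = Ksp. With [Zn^2+] = 0.0495 M:
6.54 × 10^-11 = (0.0495) × [CO3^2-]
[CO3^2-] = (6.54 × 10^-11 / 4.95 × 10^-2) = 1.32 × 10^-9 M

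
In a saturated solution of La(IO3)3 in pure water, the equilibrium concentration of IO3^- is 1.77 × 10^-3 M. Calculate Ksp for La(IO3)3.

La(IO3)3(s) <=> La^3+ + 3 IO3^-
Stoichiometry gives [La^3+] = (1/3)[IO3^-] = 5.900 × 10^-4 M.
Ksp = [La^3+][IO3^-]^3
Ksp = 5.900 × 10^-4 × (1.77 × 10^-3)^3 = 3.27 × 10^-12

3.27 × 10^-12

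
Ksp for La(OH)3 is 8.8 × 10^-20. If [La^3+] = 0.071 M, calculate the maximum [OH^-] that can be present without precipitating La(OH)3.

La(OH)3(s) <=> La^3+ + 3 OH^-
Ksp = [La^3+][OH^-]^3
Precipitation begins when Q = Ksp. With [La^3+] = 0.071 M:
8.8 × 10^-20 = (0.071) × [OH^-]^3
[OH^-] = (8.8 × 10^-20 / 7.1 × 10^-2)^(1/3) = 1.1 x 10^-6 M

[OH^-] = 1.1e-6 M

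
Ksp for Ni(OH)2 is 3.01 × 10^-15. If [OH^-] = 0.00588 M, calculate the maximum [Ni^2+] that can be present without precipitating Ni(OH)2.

Ni(OH)2(s) ⇌ Ni^2+(aq) + 2 OH^-(aq)
Ksp = [Ni^2+][OH^-]^2
Precipitation begins when Q = Ksp. With [OH^-] = 0.00588 M:
3.01 × 10^-15 = (0.00588)^2 × [Ni^2+]
[Ni^2+] = (3.01 × 10^-15 / 3.457 × 10^-5) = 8.71 × 10^-11 M

[Ni^2+] ≈ 8.71 × 10^-11 M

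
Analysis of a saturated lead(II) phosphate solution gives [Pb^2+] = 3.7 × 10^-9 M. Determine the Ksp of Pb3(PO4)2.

Pb3(PO4)2(s) <=> 3 Pb^2+ + 2 PO4^3-
Stoichiometry gives [PO4^3-] = (2/3)[Pb^2+] = 2.47 × 10^-9 M.
Ksp = [Pb^2+]^3[PO4^3-]^2
Ksp = (3.7 × 10^-9)^3 × (2.47 × 10^-9)^2 = 3.1 × 10^-43

Ksp ≈ 3.1 x 10^-43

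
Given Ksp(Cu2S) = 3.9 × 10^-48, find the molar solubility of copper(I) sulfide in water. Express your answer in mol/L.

s = 9.9 × 10^-17 M

Cu2S(s) <=> 2 Cu^+(aq) + S^2-(aq)
Ksp = [Cu^+]^2[S^2-]
For each mole of Cu2S that dissolves: [Cu^+] = 2s, [S^2-] = s.
Ksp = (2s)^2s = 4s^3
s^3 = 3.9 × 10^-48 / 4, so s = 9.9 × 10^-17 M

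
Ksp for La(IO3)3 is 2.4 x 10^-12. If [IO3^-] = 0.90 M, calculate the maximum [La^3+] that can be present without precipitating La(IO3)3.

3.3 × 10^-12 M

La(IO3)3(s) ⇌ La^3+(aq) + 3 IO3^-(aq)
Ksp = [La^3+][IO3^-]^3
Precipitation begins when Q = Ksp. With [IO3^-] = 0.90 M:
2.4 x 10^-12 = (0.90)^3 × [La^3+]
[La^3+] = (2.4 x 10^-12 / 7.29 × 10^-1) = 3.3 × 10^-12 M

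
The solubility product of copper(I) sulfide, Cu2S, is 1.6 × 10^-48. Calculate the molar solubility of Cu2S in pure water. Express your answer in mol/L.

s = 7.4 × 10^-17 M

Cu2S(s) ⇌ 2 Cu^+(aq) + S^2-(aq)
Ksp = [Cu^+]^2[S^2-]
For each mole of Cu2S that dissolves: [Cu^+] = 2s, [S^2-] = s.
Ksp = (2s)^2s = 4s^3
s = (1.6 × 10^-48 / 4)^(1/3) = 7.4 × 10^-17 M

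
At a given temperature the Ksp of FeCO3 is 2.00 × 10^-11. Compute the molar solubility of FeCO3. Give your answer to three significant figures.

FeCO3(s) ⇌ Fe^2+(aq) + CO3^2-(aq)
Ksp = [Fe^2+][CO3^2-]
With molar solubility s: [Fe^2+] = s, [CO3^2-] = s.
Ksp = s^2
s = √(2.00 × 10^-11) = 4.47 x 10^-6 M

4.47 × 10^-6 M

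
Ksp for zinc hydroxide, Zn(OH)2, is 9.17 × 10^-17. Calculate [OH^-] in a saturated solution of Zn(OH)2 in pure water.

Zn(OH)2(s) <=> Zn^2+ + 2 OH^-
Ksp = [Zn^2+][OH^-]^2
Let s = molar solubility. Then [Zn^2+] = s and [OH^-] = 2s.
Substituting: Ksp = s(2s)^2 = 4s^3
s^3 = 9.17 × 10^-17 / 4, so s = 2.841 x 10^-6 M
[OH^-] = 2s = 5.68 × 10^-6 M

[OH^-] ≈ 5.68e-6 M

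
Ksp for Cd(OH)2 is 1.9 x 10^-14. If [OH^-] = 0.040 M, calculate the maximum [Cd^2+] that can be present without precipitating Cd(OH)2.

[Cd^2+] = 1.2 × 10^-11 M

Cd(OH)2(s) <=> Cd^2+ + 2 OH^-
Ksp = [Cd^2+][OH^-]^2
Precipitation begins when Q = Ksp. With [OH^-] = 0.040 M:
1.9 x 10^-14 = (0.040)^2 × [Cd^2+]
[Cd^2+] = (1.9 x 10^-14 / 1.60 × 10^-3) = 1.2 x 10^-11 M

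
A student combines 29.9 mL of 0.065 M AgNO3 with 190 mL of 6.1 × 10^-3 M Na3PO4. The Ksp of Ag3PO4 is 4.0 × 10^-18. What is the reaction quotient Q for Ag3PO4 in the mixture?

Total volume = 29.9 + 190 = 219.9 mL.
[Ag^+] = 6.5 x 10^-2 × (29.9/219.9) = 8.84 x 10^-3 M
[PO4^3-] = 6.1 × 10^-3 × (190/219.9) = 5.27 x 10^-3 M
Ag3PO4(s) ⇌ 3 Ag^+(aq) + PO4^3-(aq), so Q = [Ag^+]^3[PO4^3-]
Q = (8.84 x 10^-3)^3(5.27 x 10^-3) = 3.6 x 10^-9
Q > Ksp, so Ag3PO4 will precipitate.

3.6 × 10^-9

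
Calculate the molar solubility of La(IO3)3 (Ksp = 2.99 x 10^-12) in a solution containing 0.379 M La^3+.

s = 6.64 × 10^-5 M

La(IO3)3(s) ⇌ La^3+(aq) + 3 IO3^-(aq)
Ksp = [La^3+][IO3^-]^3
Let s = moles of La(IO3)3 that dissolve per litre. [La^3+] = 0.379 + s ≈ 0.379, [IO3^-] = 3s (since the La^3+ already present dominates).
Ksp ≈ 0.379 × (3s)^3
s = 6.64 x 10^-5 M
Check: s = 6.6 × 10^-5 ≪ 0.379, so the approximation is valid.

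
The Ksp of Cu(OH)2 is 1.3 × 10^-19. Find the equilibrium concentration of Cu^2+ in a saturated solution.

Cu(OH)2(s) <=> Cu^2+(aq) + 2 OH^-(aq)
Ksp = [Cu^2+][OH^-]^2
If s mol/L of Cu(OH)2 dissolves, [Cu^2+] = s and [OH^-] = 2s.
Ksp = s(2s)^2 = 4s^3
s^3 = 1.3 × 10^-19 / 4, so s = 3.19 × 10^-7 M
[Cu^2+] = s = 3.2 × 10^-7 M

3.2 × 10^-7 M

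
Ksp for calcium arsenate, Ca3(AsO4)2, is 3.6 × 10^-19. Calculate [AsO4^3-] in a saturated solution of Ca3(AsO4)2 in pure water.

Ca3(AsO4)2(s) ⇌ 3 Ca^2+ + 2 AsO4^3-
Ksp = [Ca^2+]^3[AsO4^3-]^2
For each mole of Ca3(AsO4)2 that dissolves: [Ca^2+] = 3s, [AsO4^3-] = 2s.
So Ksp = (3s)^3 × (2s)^2 = 108s^5
Solving, s = (3.6 × 10^-19/108)^(1/5) = 8.03 × 10^-5 M
[AsO4^3-] = 2s = 1.6 x 10^-4 M

1.6e-4 M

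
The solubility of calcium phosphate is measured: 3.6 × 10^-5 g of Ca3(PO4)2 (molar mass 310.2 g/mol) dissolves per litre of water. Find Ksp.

Molar solubility s = (3.6 × 10^-5 g/L) / (310.2 g/mol) = 1.16 × 10^-7 M.
Ca3(PO4)2(s) ⇌ 3 Ca^2+(aq) + 2 PO4^3-(aq)
If s mol/L of Ca3(PO4)2 dissolves, [Ca^2+] = 3s and [PO4^3-] = 2s.
Ksp = [Ca^2+]^3[PO4^3-]^2
Ksp = (3s)^3(2s)^2 = 108s^5
Ksp = 108 × (1.16 x 10^-7)^5 = 2.3 × 10^-33

2.3e-33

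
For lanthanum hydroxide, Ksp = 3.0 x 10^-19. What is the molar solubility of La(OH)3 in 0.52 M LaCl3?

s ≈ 2.8e-7 M

La(OH)3(s) <=> La^3+(aq) + 3 OH^-(aq)
Ksp = [La^3+][OH^-]^3
Let s = moles of La(OH)3 that dissolve per litre. [La^3+] = 0.52 + s ≈ 0.52, [OH^-] = 3s (common-ion effect: La^3+ is already 0.52 M).
Ksp ≈ 0.52 × (3s)^3
s = 2.8 × 10^-7 M
Check: s = 2.8 x 10^-7 ≪ 0.52, so the approximation is valid.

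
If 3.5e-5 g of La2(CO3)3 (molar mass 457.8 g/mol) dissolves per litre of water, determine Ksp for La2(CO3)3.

2.8e-34

Molar solubility s = (3.5 × 10^-5 g/L) / (457.8 g/mol) = 7.65 x 10^-8 M.
La2(CO3)3(s) <=> 2 La^3+(aq) + 3 CO3^2-(aq)
Let s = molar solubility. Then [La^3+] = 2s and [CO3^2-] = 3s.
Ksp = [La^3+]^2[CO3^2-]^3
So Ksp = (2s)^2 × (3s)^3 = 108s^5
With s = 7.65 × 10^-8: Ksp = 2.8 × 10^-34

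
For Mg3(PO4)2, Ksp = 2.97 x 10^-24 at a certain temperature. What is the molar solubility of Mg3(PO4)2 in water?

s = 7.72e-6 M

Mg3(PO4)2(s) ⇌ 3 Mg^2+ + 2 PO4^3-
Ksp = [Mg^2+]^3[PO4^3-]^2
If s mol/L of Mg3(PO4)2 dissolves, [Mg^2+] = 3s and [PO4^3-] = 2s.
Substituting: Ksp = (3s)^3(2s)^2 = 108s^5
s^5 = 2.97 x 10^-24 / 108, so s = 7.72 × 10^-6 M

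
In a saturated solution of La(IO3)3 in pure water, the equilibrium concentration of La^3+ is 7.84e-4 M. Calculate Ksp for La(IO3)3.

Ksp = 1.02 × 10^-11

La(IO3)3(s) ⇌ La^3+(aq) + 3 IO3^-(aq)
Stoichiometry gives [IO3^-] = (3/1)[La^3+] = 2.352 × 10^-3 M.
Ksp = [La^3+][IO3^-]^3
Ksp = 7.84 x 10^-4 × (2.352 × 10^-3)^3 = 1.02 x 10^-11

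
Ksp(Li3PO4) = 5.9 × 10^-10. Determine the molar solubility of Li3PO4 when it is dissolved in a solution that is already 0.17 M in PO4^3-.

Li3PO4(s) ⇌ 3 Li^+ + PO4^3-
Ksp = [Li^+]^3[PO4^3-]
If s mol/L dissolves here, [Li^+] = 3s, [PO4^3-] = 0.17 + s ≈ 0.17 (Ksp is small, so little additional dissolves).
Ksp ≈ (3s)^3 × 0.17
s = 5.0 × 10^-4 M
Check: s = 5.0 x 10^-4 ≪ 0.17, so the approximation is valid.

s ≈ 5.0 x 10^-4 M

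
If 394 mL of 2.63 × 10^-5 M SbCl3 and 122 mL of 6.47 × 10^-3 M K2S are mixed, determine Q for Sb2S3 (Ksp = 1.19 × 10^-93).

Q ≈ 1.44 × 10^-18

Total volume = 394 + 122 = 516 mL.
[Sb^3+] = 2.63 × 10^-5 × (394/516) = 2.008 × 10^-5 M
[S^2-] = 6.47 x 10^-3 × (122/516) = 1.530 x 10^-3 M
Sb2S3(s) <=> 2 Sb^3+ + 3 S^2-, so Q = [Sb^3+]^2[S^2-]^3
Q = (2.008 × 10^-5)^2(1.530 × 10^-3)^3 = 1.44 × 10^-18
Q > Ksp, so Sb2S3 will precipitate.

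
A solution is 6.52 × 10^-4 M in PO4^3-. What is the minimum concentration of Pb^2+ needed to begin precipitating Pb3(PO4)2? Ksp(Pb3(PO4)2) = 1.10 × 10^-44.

[Pb^2+] ≈ 2.96 × 10^-13 M

Pb3(PO4)2(s) ⇌ 3 Pb^2+(aq) + 2 PO4^3-(aq)
Ksp = [Pb^2+]^3[PO4^3-]^2
Precipitation begins when Q = Ksp. With [PO4^3-] = 6.52 × 10^-4 M:
1.10 × 10^-44 = (6.52 × 10^-4)^2 × [Pb^2+]^3
[Pb^2+] = (1.10 × 10^-44 / 4.251 × 10^-7)^(1/3) = 2.96 × 10^-13 M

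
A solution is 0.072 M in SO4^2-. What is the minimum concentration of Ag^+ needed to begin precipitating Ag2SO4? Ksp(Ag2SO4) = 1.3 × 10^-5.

Ag2SO4(s) ⇌ 2 Ag^+ + SO4^2-
Ksp = [Ag^+]^2[SO4^2-]
Precipitation begins when Q = Ksp. With [SO4^2-] = 0.072 M:
1.3 × 10^-5 = (0.072) × [Ag^+]^2
[Ag^+] = (1.3 × 10^-5 / 7.2 x 10^-2)^(1/2) = 1.3 × 10^-2 M

1.3e-2 M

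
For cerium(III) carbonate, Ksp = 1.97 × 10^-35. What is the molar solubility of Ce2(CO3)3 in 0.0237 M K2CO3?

s ≈ 6.08 × 10^-16 M

Ce2(CO3)3(s) ⇌ 2 Ce^3+(aq) + 3 CO3^2-(aq)
Ksp = [Ce^3+]^2[CO3^2-]^3
If s mol/L dissolves here, [Ce^3+] = 2s, [CO3^2-] = 0.0237 + 3s ≈ 0.0237 (Ksp is small, so little additional dissolves).
Ksp ≈ (2s)^2 × (0.0237)^3
s = 6.08 × 10^-16 M
Check: 3s = 1.8 × 10^-15 ≪ 0.0237, so the approximation is valid.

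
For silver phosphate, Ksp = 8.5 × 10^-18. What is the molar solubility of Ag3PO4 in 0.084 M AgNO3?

1.4 × 10^-14 M

Ag3PO4(s) ⇌ 3 Ag^+(aq) + PO4^3-(aq)
Ksp = [Ag^+]^3[PO4^3-]
Let s be the molar solubility in this solution. [Ag^+] = 0.084 + 3s ≈ 0.084, [PO4^3-] = s (Ksp is small, so little additional dissolves).
Ksp ≈ (0.084)^3 × s
s = 1.4 × 10^-14 M
Check: 3s = 4.3 × 10^-14 ≪ 0.084, so the approximation is valid.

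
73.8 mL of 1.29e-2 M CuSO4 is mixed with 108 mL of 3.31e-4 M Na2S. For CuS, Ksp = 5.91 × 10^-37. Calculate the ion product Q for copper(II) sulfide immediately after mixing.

Total volume = 73.8 + 108 = 181.8 mL.
[Cu^2+] = 1.29 x 10^-2 × (73.8/181.8) = 5.237 × 10^-3 M
[S^2-] = 3.31 × 10^-4 × (108/181.8) = 1.966 x 10^-4 M
CuS(s) ⇌ Cu^2+ + S^2-, so Q = [Cu^2+][S^2-]
Q = (5.237 × 10^-3)(1.966 × 10^-4) = 1.03 × 10^-6
Q > Ksp, so CuS will precipitate.

1.03 × 10^-6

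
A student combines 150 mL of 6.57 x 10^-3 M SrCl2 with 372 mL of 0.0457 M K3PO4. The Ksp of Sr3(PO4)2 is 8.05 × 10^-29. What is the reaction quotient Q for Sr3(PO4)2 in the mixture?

Q ≈ 7.14e-12

Total volume = 150 + 372 = 522 mL.
[Sr^2+] = 6.57 x 10^-3 × (150/522) = 1.888 x 10^-3 M
[PO4^3-] = 4.57 × 10^-2 × (372/522) = 3.257 x 10^-2 M
Sr3(PO4)2(s) ⇌ 3 Sr^2+ + 2 PO4^3-, so Q = [Sr^2+]^3[PO4^3-]^2
Q = (1.888 × 10^-3)^3(3.257 × 10^-2)^2 = 7.14 × 10^-12
Q > Ksp, so Sr3(PO4)2 will precipitate.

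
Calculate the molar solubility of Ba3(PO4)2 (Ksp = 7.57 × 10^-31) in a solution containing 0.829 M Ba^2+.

Ba3(PO4)2(s) ⇌ 3 Ba^2+(aq) + 2 PO4^3-(aq)
Ksp = [Ba^2+]^3[PO4^3-]^2
Let s = moles of Ba3(PO4)2 that dissolve per litre. [Ba^2+] = 0.829 + 3s ≈ 0.829, [PO4^3-] = 2s (since the Ba^2+ already present dominates).
Ksp ≈ (0.829)^3 × (2s)^2
s = 5.76 × 10^-16 M
Check: 3s = 1.7 × 10^-15 ≪ 0.829, so the approximation is valid.

5.76 x 10^-16 M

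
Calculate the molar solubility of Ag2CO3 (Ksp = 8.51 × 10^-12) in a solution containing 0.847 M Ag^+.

1.19e-11 M

Ag2CO3(s) ⇌ 2 Ag^+ + CO3^2-
Ksp = [Ag^+]^2[CO3^2-]
If s mol/L dissolves here, [Ag^+] = 0.847 + 2s ≈ 0.847, [CO3^2-] = s (Ksp is small, so little additional dissolves).
Ksp ≈ (0.847)^2 × s
s = 1.19 × 10^-11 M
Check: 2s = 2.4 × 10^-11 ≪ 0.847, so the approximation is valid.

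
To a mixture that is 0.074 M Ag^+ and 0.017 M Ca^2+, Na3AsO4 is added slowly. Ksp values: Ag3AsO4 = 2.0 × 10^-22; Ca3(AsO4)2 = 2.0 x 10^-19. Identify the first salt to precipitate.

Precipitation of each salt starts when its ion product equals its Ksp.
For Ag3AsO4: 2.0 × 10^-22 = (0.074)^3 × [AsO4^3-]  ⇒  [AsO4^3-] = 4.9 × 10^-19 M.
For Ca3(AsO4)2: 2.0 x 10^-19 = (0.017)^3 × [AsO4^3-]^2  ⇒  [AsO4^3-] = 2.0 × 10^-7 M.
The salt with the lower threshold [AsO4^3-] precipitates first: Ag3AsO4.

Ag3AsO4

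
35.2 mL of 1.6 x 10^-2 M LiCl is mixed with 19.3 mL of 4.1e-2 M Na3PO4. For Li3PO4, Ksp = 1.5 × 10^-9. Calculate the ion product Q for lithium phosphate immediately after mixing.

Total volume = 35.2 + 19.3 = 54.5 mL.
[Li^+] = 1.6 x 10^-2 × (35.2/54.5) = 1.03 × 10^-2 M
[PO4^3-] = 4.1 x 10^-2 × (19.3/54.5) = 1.45 x 10^-2 M
Li3PO4(s) ⇌ 3 Li^+ + PO4^3-, so Q = [Li^+]^3[PO4^3-]
Q = (1.03 x 10^-2)^3(1.45 × 10^-2) = 1.6 x 10^-8
Q > Ksp, so Li3PO4 will precipitate.

Q = 1.6 × 10^-8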